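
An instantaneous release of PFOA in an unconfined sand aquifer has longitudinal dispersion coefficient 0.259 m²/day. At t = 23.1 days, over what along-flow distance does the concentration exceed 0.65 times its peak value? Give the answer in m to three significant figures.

6.42 m

The plume is Gaussian with σ = √(2Dt) = √(2 × 0.259 × 23.1) = 3.459 m.
C/C_peak = exp(−Δx²/(2σ²)) = 0.65 ⇒ Δx = σ·√(−2 ln 0.65) = 3.459 × 0.9282 = 3.211 m.
Width = 2Δx = 6.42 m.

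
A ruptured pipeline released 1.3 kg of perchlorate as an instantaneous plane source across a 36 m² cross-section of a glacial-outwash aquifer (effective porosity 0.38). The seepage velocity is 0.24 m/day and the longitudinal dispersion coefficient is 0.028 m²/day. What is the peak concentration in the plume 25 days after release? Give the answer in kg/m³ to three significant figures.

The peak of an instantaneous 1D plume sits at x = vt; there the Gaussian factor is 1 and C_max = M/(n_e·A·√(4πDt)), where n_e·A is the pore area the mass is dissolved in.
√(4πDt) = √(4π × 0.028 × 25) = 2.966 m, so C_max = 1.3/(0.38 × 36 × 2.966) = 0.0320 kg/m³.

0.0320 kg/m³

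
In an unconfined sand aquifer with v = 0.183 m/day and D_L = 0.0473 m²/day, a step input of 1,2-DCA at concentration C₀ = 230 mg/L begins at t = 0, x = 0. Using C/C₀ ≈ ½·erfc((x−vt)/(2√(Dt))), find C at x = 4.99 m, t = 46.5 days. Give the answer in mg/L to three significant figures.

For a continuous step input, C/C₀ ≈ ½·erfc((x−vt)/(2√(Dt))).
vt = 0.183 × 46.5 = 8.5095 m and 2√(Dt) = 2√(0.0473 × 46.5) = 2.966 m.
Argument (x−vt)/(2√(Dt)) = (4.99 − 8.5095)/2.966 = -1.187; ½·erfc(-1.187) = 0.9534.
C = 230 × 0.9534 = 219 mg/L.

219 mg/L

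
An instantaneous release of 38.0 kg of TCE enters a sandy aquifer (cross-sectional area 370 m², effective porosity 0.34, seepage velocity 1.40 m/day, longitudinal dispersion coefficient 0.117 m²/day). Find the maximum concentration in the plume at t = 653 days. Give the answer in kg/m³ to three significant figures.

The peak of an instantaneous 1D plume sits at x = vt; there the Gaussian factor is 1 and C_max = M/(n_e·A·√(4πDt)), where n_e·A is the pore area the mass is dissolved in.
√(4πDt) = √(4π × 0.117 × 653) = 30.99 m, so C_max = 38.0/(0.34 × 370 × 30.99) = 0.00975 kg/m³.

0.00975 kg/m³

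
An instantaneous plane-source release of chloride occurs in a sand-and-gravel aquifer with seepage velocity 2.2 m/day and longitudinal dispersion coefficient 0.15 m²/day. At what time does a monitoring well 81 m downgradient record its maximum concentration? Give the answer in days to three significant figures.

36.8 days

For the 1D instantaneous-source solution, setting ∂C/∂t = 0 at fixed x gives v²t² + 2Dt − x² = 0, so t = (√(D² + v²x²) − D)/v².
√(D² + v²x²) = √(0.15² + 2.2² × 81²) = 178.2; v² = 4.84.
t = (178.2 − 0.15)/4.84 = 36.8 days (vs. the pure-advection estimate x/v = 36.8 d).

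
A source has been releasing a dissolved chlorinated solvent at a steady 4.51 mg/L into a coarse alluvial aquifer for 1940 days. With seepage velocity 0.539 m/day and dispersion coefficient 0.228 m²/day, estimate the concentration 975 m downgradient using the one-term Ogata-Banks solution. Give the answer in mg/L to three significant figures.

4.47 mg/L

For a continuous step input, C/C₀ ≈ ½·erfc((x−vt)/(2√(Dt))).
vt = 0.539 × 1940 = 1045.66 m and 2√(Dt) = 2√(0.228 × 1940) = 42.06 m.
Argument (x−vt)/(2√(Dt)) = (975 − 1045.66)/42.06 = -1.680; ½·erfc(-1.680) = 0.9912.
C = 4.51 × 0.9912 = 4.47 mg/L.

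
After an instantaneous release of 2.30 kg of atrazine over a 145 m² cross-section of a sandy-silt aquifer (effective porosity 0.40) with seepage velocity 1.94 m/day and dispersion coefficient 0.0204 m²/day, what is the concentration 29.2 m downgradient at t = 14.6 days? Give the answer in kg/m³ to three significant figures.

0.0108 kg/m³

For an instantaneous plane source, C(x,t) = M/(n_e·A·√(4πDt)) · exp(−(x−vt)²/(4Dt)), with n_e·A the pore (flow) area.
Plume center vt = 1.94 × 14.6 = 28.324 m, so the well at 29.2 m is 0.876 m downgradient of the peak.
√(4πDt) = 1.935 m, giving peak height M/(n_e·A·√(4πDt)) = 2.30/(0.40 × 145 × 1.935) = 0.02049 kg/m³.
(x−vt)²/(4Dt) = (0.876)²/(4 × 0.0204 × 14.6) = 0.6441; exp(−0.6441) = 0.5251.
C = 0.02049 × 0.5251 = 0.0108 kg/m³.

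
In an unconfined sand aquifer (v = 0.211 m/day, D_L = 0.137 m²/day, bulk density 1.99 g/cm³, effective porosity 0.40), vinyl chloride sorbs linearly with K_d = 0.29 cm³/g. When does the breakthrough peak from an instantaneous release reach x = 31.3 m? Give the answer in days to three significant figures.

355 days

Retardation factor R = 1 + ρ_b·K_d/n = 1 + 1.99 × 0.29/0.40 = 2.443.
Sorption retards both mechanisms: v_R = v/R = 0.08637 m/day, D_R = D/R = 0.05608 m²/day.
Peak time from v_R²t² + 2D_R t − x² = 0: t = (√(D_R² + v_R²x²) − D_R)/v_R².
√(D_R² + v_R²x²) = √(0.05608² + 0.08637² × 31.3²) = 2.704; v_R² = 0.007460.
t = (2.704 − 0.05608)/0.007460 = 355 days.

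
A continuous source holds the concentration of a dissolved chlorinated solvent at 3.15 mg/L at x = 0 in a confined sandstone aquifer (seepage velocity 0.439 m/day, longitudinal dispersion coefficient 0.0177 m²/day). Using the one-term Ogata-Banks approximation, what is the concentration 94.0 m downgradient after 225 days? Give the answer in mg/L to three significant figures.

3.01 mg/L

For a continuous step input, C/C₀ ≈ ½·erfc((x−vt)/(2√(Dt))).
vt = 0.439 × 225 = 98.775 m and 2√(Dt) = 2√(0.0177 × 225) = 3.991 m.
Argument (x−vt)/(2√(Dt)) = (94.0 − 98.775)/3.991 = -1.196; ½·erfc(-1.196) = 0.9546.
C = 3.15 × 0.9546 = 3.01 mg/L.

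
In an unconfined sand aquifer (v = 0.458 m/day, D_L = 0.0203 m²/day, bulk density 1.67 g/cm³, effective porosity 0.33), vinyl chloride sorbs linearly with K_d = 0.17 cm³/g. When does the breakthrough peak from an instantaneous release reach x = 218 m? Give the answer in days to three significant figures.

Retardation factor R = 1 + ρ_b·K_d/n = 1 + 1.67 × 0.17/0.33 = 1.860.
Sorption retards both mechanisms: v_R = v/R = 0.2462 m/day, D_R = D/R = 0.01091 m²/day.
Peak time from v_R²t² + 2D_R t − x² = 0: t = (√(D_R² + v_R²x²) − D_R)/v_R².
√(D_R² + v_R²x²) = √(0.01091² + 0.2462² × 218²) = 53.67; v_R² = 0.06061.
t = (53.67 − 0.01091)/0.06061 = 885 days.

885 days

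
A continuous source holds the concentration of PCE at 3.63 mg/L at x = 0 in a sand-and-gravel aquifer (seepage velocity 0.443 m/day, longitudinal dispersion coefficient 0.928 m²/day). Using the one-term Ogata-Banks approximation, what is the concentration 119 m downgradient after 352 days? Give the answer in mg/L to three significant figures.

3.36 mg/L

For a continuous step input, C/C₀ ≈ ½·erfc((x−vt)/(2√(Dt))).
vt = 0.443 × 352 = 155.936 m and 2√(Dt) = 2√(0.928 × 352) = 36.15 m.
Argument (x−vt)/(2√(Dt)) = (119 − 155.936)/36.15 = -1.022; ½·erfc(-1.022) = 0.9258.
C = 3.63 × 0.9258 = 3.36 mg/L.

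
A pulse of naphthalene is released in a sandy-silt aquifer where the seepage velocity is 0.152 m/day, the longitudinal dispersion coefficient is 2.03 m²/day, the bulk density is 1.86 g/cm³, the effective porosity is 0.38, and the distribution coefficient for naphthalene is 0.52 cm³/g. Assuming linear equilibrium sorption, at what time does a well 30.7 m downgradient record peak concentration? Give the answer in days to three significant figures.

Retardation factor R = 1 + ρ_b·K_d/n = 1 + 1.86 × 0.52/0.38 = 3.545.
Sorption retards both mechanisms: v_R = v/R = 0.04288 m/day, D_R = D/R = 0.5726 m²/day.
Peak time from v_R²t² + 2D_R t − x² = 0: t = (√(D_R² + v_R²x²) − D_R)/v_R².
√(D_R² + v_R²x²) = √(0.5726² + 0.04288² × 30.7²) = 1.436; v_R² = 0.001839.
t = (1.436 − 0.5726)/0.001839 = 469 days.

469 days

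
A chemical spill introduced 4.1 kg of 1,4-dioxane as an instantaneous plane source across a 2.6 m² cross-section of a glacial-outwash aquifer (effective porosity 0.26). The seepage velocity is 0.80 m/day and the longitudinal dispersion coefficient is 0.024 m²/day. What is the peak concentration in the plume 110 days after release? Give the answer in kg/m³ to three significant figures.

1.05 kg/m³

The peak of an instantaneous 1D plume sits at x = vt; there the Gaussian factor is 1 and C_max = M/(n_e·A·√(4πDt)), where n_e·A is the pore area the mass is dissolved in.
√(4πDt) = √(4π × 0.024 × 110) = 5.760 m, so C_max = 4.1/(0.26 × 2.6 × 5.760) = 1.05 kg/m³.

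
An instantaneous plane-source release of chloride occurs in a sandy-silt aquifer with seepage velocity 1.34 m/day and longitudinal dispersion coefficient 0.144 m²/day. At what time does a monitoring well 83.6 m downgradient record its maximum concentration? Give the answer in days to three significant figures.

62.3 days

For the 1D instantaneous-source solution, setting ∂C/∂t = 0 at fixed x gives v²t² + 2Dt − x² = 0, so t = (√(D² + v²x²) − D)/v².
√(D² + v²x²) = √(0.144² + 1.34² × 83.6²) = 112.0; v² = 1.7956.
t = (112.0 − 0.144)/1.7956 = 62.3 days (vs. the pure-advection estimate x/v = 62.4 d).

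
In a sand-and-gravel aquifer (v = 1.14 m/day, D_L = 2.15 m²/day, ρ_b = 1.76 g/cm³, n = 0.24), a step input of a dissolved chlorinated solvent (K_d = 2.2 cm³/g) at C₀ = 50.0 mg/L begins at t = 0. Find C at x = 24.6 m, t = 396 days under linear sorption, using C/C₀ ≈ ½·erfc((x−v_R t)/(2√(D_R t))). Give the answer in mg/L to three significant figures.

28.5 mg/L

Retardation factor R = 1 + ρ_b·K_d/n = 1 + 1.76 × 2.2/0.24 = 17.13.
Sorption retards both mechanisms: v_R = v/R = 0.06655 m/day, D_R = D/R = 0.1255 m²/day.
v_R·t = 0.06655 × 396 = 26.3538 m; 2√(D_R t) = 14.10 m; argument = (24.6 − 26.3538)/14.10 = -0.1244.
C = C₀ × ½·erfc(-0.1244) = 50.0 × 0.5698 = 28.5 mg/L.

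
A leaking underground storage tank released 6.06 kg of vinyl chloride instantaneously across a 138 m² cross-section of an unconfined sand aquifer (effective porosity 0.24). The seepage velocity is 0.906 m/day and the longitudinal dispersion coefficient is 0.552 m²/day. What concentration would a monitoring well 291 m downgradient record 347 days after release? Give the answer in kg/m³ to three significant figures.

For an instantaneous plane source, C(x,t) = M/(n_e·A·√(4πDt)) · exp(−(x−vt)²/(4Dt)), with n_e·A the pore (flow) area.
Plume center vt = 0.906 × 347 = 314.382 m, so the well at 291 m is 23.382 m upgradient of the peak.
√(4πDt) = 49.06 m, giving peak height M/(n_e·A·√(4πDt)) = 6.06/(0.24 × 138 × 49.06) = 0.003730 kg/m³.
(x−vt)²/(4Dt) = (-23.382)²/(4 × 0.552 × 347) = 0.7136; exp(−0.7136) = 0.4899.
C = 0.003730 × 0.4899 = 0.00183 kg/m³.

0.00183 kg/m³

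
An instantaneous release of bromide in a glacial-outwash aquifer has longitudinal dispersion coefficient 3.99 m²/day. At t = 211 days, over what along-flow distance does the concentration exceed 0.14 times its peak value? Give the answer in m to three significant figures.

The plume is Gaussian with σ = √(2Dt) = √(2 × 3.99 × 211) = 41.03 m.
C/C_peak = exp(−Δx²/(2σ²)) = 0.14 ⇒ Δx = σ·√(−2 ln 0.14) = 41.03 × 1.983 = 81.36 m.
Width = 2Δx = 163 m.

163 m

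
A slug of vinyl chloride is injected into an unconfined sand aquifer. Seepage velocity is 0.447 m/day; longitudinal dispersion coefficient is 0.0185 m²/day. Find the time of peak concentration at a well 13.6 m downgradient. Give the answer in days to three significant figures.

30.3 days

For the 1D instantaneous-source solution, setting ∂C/∂t = 0 at fixed x gives v²t² + 2Dt − x² = 0, so t = (√(D² + v²x²) − D)/v².
√(D² + v²x²) = √(0.0185² + 0.447² × 13.6²) = 6.079; v² = 0.199809.
t = (6.079 − 0.0185)/0.199809 = 30.3 days (vs. the pure-advection estimate x/v = 30.4 d).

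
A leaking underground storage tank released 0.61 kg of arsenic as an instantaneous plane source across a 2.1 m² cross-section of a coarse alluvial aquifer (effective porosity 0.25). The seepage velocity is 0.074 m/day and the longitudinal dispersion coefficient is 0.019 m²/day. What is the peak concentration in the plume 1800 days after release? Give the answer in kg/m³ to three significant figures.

The peak of an instantaneous 1D plume sits at x = vt; there the Gaussian factor is 1 and C_max = M/(n_e·A·√(4πDt)), where n_e·A is the pore area the mass is dissolved in.
√(4πDt) = √(4π × 0.019 × 1800) = 20.73 m, so C_max = 0.61/(0.25 × 2.1 × 20.73) = 0.0560 kg/m³.

0.0560 kg/m³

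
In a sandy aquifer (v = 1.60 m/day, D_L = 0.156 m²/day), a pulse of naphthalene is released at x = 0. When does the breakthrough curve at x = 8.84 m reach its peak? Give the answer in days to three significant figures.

For the 1D instantaneous-source solution, setting ∂C/∂t = 0 at fixed x gives v²t² + 2Dt − x² = 0, so t = (√(D² + v²x²) − D)/v².
√(D² + v²x²) = √(0.156² + 1.60² × 8.84²) = 14.14; v² = 2.56.
t = (14.14 − 0.156)/2.56 = 5.46 days (vs. the pure-advection estimate x/v = 5.52 d).

5.46 days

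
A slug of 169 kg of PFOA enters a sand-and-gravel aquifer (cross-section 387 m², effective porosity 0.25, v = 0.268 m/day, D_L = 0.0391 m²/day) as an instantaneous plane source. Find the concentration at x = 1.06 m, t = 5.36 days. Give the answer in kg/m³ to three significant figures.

0.909 kg/m³

For an instantaneous plane source, C(x,t) = M/(n_e·A·√(4πDt)) · exp(−(x−vt)²/(4Dt)), with n_e·A the pore (flow) area.
Plume center vt = 0.268 × 5.36 = 1.43648 m, so the well at 1.06 m is 0.37648 m upgradient of the peak.
√(4πDt) = 1.623 m, giving peak height M/(n_e·A·√(4πDt)) = 169/(0.25 × 387 × 1.623) = 1.076 kg/m³.
(x−vt)²/(4Dt) = (-0.37648)²/(4 × 0.0391 × 5.36) = 0.1691; exp(−0.1691) = 0.8444.
C = 1.076 × 0.8444 = 0.909 kg/m³.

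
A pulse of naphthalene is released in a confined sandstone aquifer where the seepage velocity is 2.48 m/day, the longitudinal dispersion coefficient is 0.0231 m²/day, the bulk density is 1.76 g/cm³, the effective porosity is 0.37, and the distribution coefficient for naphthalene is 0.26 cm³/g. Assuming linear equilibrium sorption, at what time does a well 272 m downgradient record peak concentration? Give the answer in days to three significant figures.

Retardation factor R = 1 + ρ_b·K_d/n = 1 + 1.76 × 0.26/0.37 = 2.237.
Sorption retards both mechanisms: v_R = v/R = 1.109 m/day, D_R = D/R = 0.01033 m²/day.
Peak time from v_R²t² + 2D_R t − x² = 0: t = (√(D_R² + v_R²x²) − D_R)/v_R².
√(D_R² + v_R²x²) = √(0.01033² + 1.109² × 272²) = 301.6; v_R² = 1.230.
t = (301.6 − 0.01033)/1.230 = 245 days.

245 days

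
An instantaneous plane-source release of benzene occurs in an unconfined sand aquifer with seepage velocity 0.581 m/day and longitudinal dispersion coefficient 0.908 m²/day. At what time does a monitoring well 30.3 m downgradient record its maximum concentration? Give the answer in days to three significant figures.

For the 1D instantaneous-source solution, setting ∂C/∂t = 0 at fixed x gives v²t² + 2Dt − x² = 0, so t = (√(D² + v²x²) − D)/v².
√(D² + v²x²) = √(0.908² + 0.581² × 30.3²) = 17.63; v² = 0.337561.
t = (17.63 − 0.908)/0.337561 = 49.5 days (vs. the pure-advection estimate x/v = 52.2 d).

49.5 days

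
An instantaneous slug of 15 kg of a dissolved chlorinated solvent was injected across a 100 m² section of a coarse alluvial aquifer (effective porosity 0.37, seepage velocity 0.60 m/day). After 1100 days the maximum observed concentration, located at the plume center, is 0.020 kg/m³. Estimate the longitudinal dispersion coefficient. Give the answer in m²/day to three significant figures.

0.0297 m²/day

At the plume center C_max = M/(n_e·A·√(4πDt)), so D = M²/(4πt·(n_e·A·C_max)²).
n_e·A·C_max = 0.37 × 100 × 0.020 = 0.7400 kg/m.
D = 15²/(4π × 1100 × 0.7400²) = 0.0297 m²/day.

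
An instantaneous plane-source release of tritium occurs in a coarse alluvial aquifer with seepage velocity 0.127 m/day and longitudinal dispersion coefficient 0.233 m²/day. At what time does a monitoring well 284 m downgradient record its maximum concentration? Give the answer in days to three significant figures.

For the 1D instantaneous-source solution, setting ∂C/∂t = 0 at fixed x gives v²t² + 2Dt − x² = 0, so t = (√(D² + v²x²) − D)/v².
√(D² + v²x²) = √(0.233² + 0.127² × 284²) = 36.07; v² = 0.016129.
t = (36.07 − 0.233)/0.016129 = 2220 days (vs. the pure-advection estimate x/v = 2240 d).

2220 days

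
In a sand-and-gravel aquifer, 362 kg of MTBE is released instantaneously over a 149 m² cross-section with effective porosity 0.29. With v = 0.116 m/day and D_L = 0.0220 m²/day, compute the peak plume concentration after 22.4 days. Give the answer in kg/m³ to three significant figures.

3.37 kg/m³

The peak of an instantaneous 1D plume sits at x = vt; there the Gaussian factor is 1 and C_max = M/(n_e·A·√(4πDt)), where n_e·A is the pore area the mass is dissolved in.
√(4πDt) = √(4π × 0.0220 × 22.4) = 2.489 m, so C_max = 362/(0.29 × 149 × 2.489) = 3.37 kg/m³.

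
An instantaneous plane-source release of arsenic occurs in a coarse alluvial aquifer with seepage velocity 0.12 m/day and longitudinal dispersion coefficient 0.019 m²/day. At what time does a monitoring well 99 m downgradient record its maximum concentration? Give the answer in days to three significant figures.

For the 1D instantaneous-source solution, setting ∂C/∂t = 0 at fixed x gives v²t² + 2Dt − x² = 0, so t = (√(D² + v²x²) − D)/v².
√(D² + v²x²) = √(0.019² + 0.12² × 99²) = 11.88; v² = 0.0144.
t = (11.88 − 0.019)/0.0144 = 824 days (vs. the pure-advection estimate x/v = 825 d).

824 days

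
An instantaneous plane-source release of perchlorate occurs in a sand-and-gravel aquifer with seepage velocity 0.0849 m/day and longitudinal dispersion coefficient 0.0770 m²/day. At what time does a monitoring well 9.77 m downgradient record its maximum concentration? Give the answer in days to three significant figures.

For the 1D instantaneous-source solution, setting ∂C/∂t = 0 at fixed x gives v²t² + 2Dt − x² = 0, so t = (√(D² + v²x²) − D)/v².
√(D² + v²x²) = √(0.0770² + 0.0849² × 9.77²) = 0.8330; v² = 0.00720801.
t = (0.8330 − 0.0770)/0.00720801 = 105 days (vs. the pure-advection estimate x/v = 115 d).

105 days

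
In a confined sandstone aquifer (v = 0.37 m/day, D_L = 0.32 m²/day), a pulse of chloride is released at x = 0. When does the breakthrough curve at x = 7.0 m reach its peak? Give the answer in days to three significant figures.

For the 1D instantaneous-source solution, setting ∂C/∂t = 0 at fixed x gives v²t² + 2Dt − x² = 0, so t = (√(D² + v²x²) − D)/v².
√(D² + v²x²) = √(0.32² + 0.37² × 7.0²) = 2.610; v² = 0.1369.
t = (2.610 − 0.32)/0.1369 = 16.7 days (vs. the pure-advection estimate x/v = 18.9 d).

16.7 days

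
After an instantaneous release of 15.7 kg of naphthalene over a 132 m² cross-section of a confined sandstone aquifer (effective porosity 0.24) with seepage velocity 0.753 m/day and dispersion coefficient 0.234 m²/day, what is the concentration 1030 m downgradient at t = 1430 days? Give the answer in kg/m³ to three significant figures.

For an instantaneous plane source, C(x,t) = M/(n_e·A·√(4πDt)) · exp(−(x−vt)²/(4Dt)), with n_e·A the pore (flow) area.
Plume center vt = 0.753 × 1430 = 1076.79 m, so the well at 1030 m is 46.79 m upgradient of the peak.
√(4πDt) = 64.85 m, giving peak height M/(n_e·A·√(4πDt)) = 15.7/(0.24 × 132 × 64.85) = 0.007642 kg/m³.
(x−vt)²/(4Dt) = (-46.79)²/(4 × 0.234 × 1430) = 1.636; exp(−1.636) = 0.1948.
C = 0.007642 × 0.1948 = 0.00149 kg/m³.

0.00149 kg/m³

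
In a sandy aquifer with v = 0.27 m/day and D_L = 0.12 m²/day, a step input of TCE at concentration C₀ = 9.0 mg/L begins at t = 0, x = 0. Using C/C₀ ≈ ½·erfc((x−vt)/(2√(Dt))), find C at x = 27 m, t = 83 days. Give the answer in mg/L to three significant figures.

For a continuous step input, C/C₀ ≈ ½·erfc((x−vt)/(2√(Dt))).
vt = 0.27 × 83 = 22.41 m and 2√(Dt) = 2√(0.12 × 83) = 6.312 m.
Argument (x−vt)/(2√(Dt)) = (27 − 22.41)/6.312 = 0.7272; ½·erfc(0.7272) = 0.1519.
C = 9.0 × 0.1519 = 1.37 mg/L.

1.37 mg/L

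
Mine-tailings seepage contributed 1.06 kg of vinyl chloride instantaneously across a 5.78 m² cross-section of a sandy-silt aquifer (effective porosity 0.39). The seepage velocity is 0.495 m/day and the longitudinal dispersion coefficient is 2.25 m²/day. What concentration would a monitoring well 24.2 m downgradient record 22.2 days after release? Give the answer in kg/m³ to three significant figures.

For an instantaneous plane source, C(x,t) = M/(n_e·A·√(4πDt)) · exp(−(x−vt)²/(4Dt)), with n_e·A the pore (flow) area.
Plume center vt = 0.495 × 22.2 = 10.989 m, so the well at 24.2 m is 13.211 m downgradient of the peak.
√(4πDt) = 25.05 m, giving peak height M/(n_e·A·√(4πDt)) = 1.06/(0.39 × 5.78 × 25.05) = 0.01877 kg/m³.
(x−vt)²/(4Dt) = (13.211)²/(4 × 2.25 × 22.2) = 0.8735; exp(−0.8735) = 0.4175.
C = 0.01877 × 0.4175 = 0.00784 kg/m³.

0.00784 kg/m³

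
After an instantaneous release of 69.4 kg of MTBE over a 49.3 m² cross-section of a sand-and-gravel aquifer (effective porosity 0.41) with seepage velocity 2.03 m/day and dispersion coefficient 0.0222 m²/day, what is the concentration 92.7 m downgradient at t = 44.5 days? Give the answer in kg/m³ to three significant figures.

0.237 kg/m³

For an instantaneous plane source, C(x,t) = M/(n_e·A·√(4πDt)) · exp(−(x−vt)²/(4Dt)), with n_e·A the pore (flow) area.
Plume center vt = 2.03 × 44.5 = 90.335 m, so the well at 92.7 m is 2.365 m downgradient of the peak.
√(4πDt) = 3.523 m, giving peak height M/(n_e·A·√(4πDt)) = 69.4/(0.41 × 49.3 × 3.523) = 0.9746 kg/m³.
(x−vt)²/(4Dt) = (2.365)²/(4 × 0.0222 × 44.5) = 1.415; exp(−1.415) = 0.2429.
C = 0.9746 × 0.2429 = 0.237 kg/m³.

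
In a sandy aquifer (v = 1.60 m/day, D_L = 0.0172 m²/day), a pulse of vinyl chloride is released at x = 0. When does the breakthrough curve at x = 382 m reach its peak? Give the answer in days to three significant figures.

For the 1D instantaneous-source solution, setting ∂C/∂t = 0 at fixed x gives v²t² + 2Dt − x² = 0, so t = (√(D² + v²x²) − D)/v².
√(D² + v²x²) = √(0.0172² + 1.60² × 382²) = 611.2; v² = 2.56.
t = (611.2 − 0.0172)/2.56 = 239 days (vs. the pure-advection estimate x/v = 239 d).

239 days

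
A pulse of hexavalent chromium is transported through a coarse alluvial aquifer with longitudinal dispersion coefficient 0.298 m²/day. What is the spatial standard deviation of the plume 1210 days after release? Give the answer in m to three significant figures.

Dispersive spreading gives a Gaussian with σ² = 2Dt; advection only shifts the center.
σ = √(2 × 0.298 × 1210) = 26.9 m.

26.9 m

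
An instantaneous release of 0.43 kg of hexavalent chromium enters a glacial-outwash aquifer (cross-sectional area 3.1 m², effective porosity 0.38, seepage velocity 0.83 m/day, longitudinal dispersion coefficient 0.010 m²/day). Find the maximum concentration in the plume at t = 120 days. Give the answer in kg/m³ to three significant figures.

The peak of an instantaneous 1D plume sits at x = vt; there the Gaussian factor is 1 and C_max = M/(n_e·A·√(4πDt)), where n_e·A is the pore area the mass is dissolved in.
√(4πDt) = √(4π × 0.010 × 120) = 3.883 m, so C_max = 0.43/(0.38 × 3.1 × 3.883) = 0.0940 kg/m³.

0.0940 kg/m³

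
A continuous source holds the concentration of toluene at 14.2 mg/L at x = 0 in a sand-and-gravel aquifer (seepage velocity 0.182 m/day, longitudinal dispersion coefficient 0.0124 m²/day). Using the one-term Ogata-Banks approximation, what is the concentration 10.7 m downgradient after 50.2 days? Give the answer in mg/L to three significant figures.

1.14 mg/L

For a continuous step input, C/C₀ ≈ ½·erfc((x−vt)/(2√(Dt))).
vt = 0.182 × 50.2 = 9.1364 m and 2√(Dt) = 2√(0.0124 × 50.2) = 1.578 m.
Argument (x−vt)/(2√(Dt)) = (10.7 − 9.1364)/1.578 = 0.9909; ½·erfc(0.9909) = 0.08056.
C = 14.2 × 0.08056 = 1.14 mg/L.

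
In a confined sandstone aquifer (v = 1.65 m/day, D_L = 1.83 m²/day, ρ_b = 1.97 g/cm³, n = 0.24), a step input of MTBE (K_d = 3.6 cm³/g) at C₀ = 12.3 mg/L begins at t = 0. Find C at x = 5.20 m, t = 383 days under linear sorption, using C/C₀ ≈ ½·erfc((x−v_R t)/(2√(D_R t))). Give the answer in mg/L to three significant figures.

Retardation factor R = 1 + ρ_b·K_d/n = 1 + 1.97 × 3.6/0.24 = 30.55.
Sorption retards both mechanisms: v_R = v/R = 0.05401 m/day, D_R = D/R = 0.05990 m²/day.
v_R·t = 0.05401 × 383 = 20.68583 m; 2√(D_R t) = 9.579 m; argument = (5.20 − 20.68583)/9.579 = -1.617.
C = C₀ × ½·erfc(-1.617) = 12.3 × 0.9889 = 12.2 mg/L.

12.2 mg/L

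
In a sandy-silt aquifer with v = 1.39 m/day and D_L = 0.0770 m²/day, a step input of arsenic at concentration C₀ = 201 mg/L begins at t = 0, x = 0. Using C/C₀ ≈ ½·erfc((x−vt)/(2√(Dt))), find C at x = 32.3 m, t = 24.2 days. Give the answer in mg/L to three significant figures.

152 mg/L

For a continuous step input, C/C₀ ≈ ½·erfc((x−vt)/(2√(Dt))).
vt = 1.39 × 24.2 = 33.638 m and 2√(Dt) = 2√(0.0770 × 24.2) = 2.730 m.
Argument (x−vt)/(2√(Dt)) = (32.3 − 33.638)/2.730 = -0.4901; ½·erfc(-0.4901) = 0.7559.
C = 201 × 0.7559 = 152 mg/L.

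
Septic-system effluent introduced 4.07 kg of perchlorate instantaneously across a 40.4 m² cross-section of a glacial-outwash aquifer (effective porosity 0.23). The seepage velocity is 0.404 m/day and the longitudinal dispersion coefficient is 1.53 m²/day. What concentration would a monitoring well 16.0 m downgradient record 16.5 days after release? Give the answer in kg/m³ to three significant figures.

0.0104 kg/m³

For an instantaneous plane source, C(x,t) = M/(n_e·A·√(4πDt)) · exp(−(x−vt)²/(4Dt)), with n_e·A the pore (flow) area.
Plume center vt = 0.404 × 16.5 = 6.666 m, so the well at 16.0 m is 9.334 m downgradient of the peak.
√(4πDt) = 17.81 m, giving peak height M/(n_e·A·√(4πDt)) = 4.07/(0.23 × 40.4 × 17.81) = 0.02459 kg/m³.
(x−vt)²/(4Dt) = (9.334)²/(4 × 1.53 × 16.5) = 0.8628; exp(−0.8628) = 0.4220.
C = 0.02459 × 0.4220 = 0.0104 kg/m³.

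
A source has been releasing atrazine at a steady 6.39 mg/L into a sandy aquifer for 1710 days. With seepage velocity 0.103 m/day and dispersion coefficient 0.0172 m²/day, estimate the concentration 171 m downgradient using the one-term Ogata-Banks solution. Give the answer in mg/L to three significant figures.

4.78 mg/L

For a continuous step input, C/C₀ ≈ ½·erfc((x−vt)/(2√(Dt))).
vt = 0.103 × 1710 = 176.13 m and 2√(Dt) = 2√(0.0172 × 1710) = 10.85 m.
Argument (x−vt)/(2√(Dt)) = (171 − 176.13)/10.85 = -0.4728; ½·erfc(-0.4728) = 0.7481.
C = 6.39 × 0.7481 = 4.78 mg/L.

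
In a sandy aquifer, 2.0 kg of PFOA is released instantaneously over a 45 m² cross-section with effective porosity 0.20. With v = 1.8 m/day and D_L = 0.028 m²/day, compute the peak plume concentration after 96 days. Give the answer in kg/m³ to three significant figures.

The peak of an instantaneous 1D plume sits at x = vt; there the Gaussian factor is 1 and C_max = M/(n_e·A·√(4πDt)), where n_e·A is the pore area the mass is dissolved in.
√(4πDt) = √(4π × 0.028 × 96) = 5.812 m, so C_max = 2.0/(0.20 × 45 × 5.812) = 0.0382 kg/m³.

0.0382 kg/m³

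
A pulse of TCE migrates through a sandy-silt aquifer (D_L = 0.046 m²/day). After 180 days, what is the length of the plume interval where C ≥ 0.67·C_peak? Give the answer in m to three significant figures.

7.28 m

The plume is Gaussian with σ = √(2Dt) = √(2 × 0.046 × 180) = 4.069 m.
C/C_peak = exp(−Δx²/(2σ²)) = 0.67 ⇒ Δx = σ·√(−2 ln 0.67) = 4.069 × 0.8950 = 3.642 m.
Width = 2Δx = 7.28 m.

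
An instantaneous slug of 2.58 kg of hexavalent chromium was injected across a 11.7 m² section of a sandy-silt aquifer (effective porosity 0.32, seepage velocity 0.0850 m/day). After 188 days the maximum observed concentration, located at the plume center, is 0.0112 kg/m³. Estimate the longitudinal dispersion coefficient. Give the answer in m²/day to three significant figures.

At the plume center C_max = M/(n_e·A·√(4πDt)), so D = M²/(4πt·(n_e·A·C_max)²).
n_e·A·C_max = 0.32 × 11.7 × 0.0112 = 0.04193 kg/m.
D = 2.58²/(4π × 188 × 0.04193²) = 1.60 m²/day.

1.60 m²/day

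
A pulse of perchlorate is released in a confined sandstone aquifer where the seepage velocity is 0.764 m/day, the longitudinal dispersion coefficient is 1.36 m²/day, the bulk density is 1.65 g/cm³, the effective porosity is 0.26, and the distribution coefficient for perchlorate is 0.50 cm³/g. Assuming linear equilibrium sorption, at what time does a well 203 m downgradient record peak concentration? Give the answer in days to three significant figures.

Retardation factor R = 1 + ρ_b·K_d/n = 1 + 1.65 × 0.50/0.26 = 4.173.
Sorption retards both mechanisms: v_R = v/R = 0.1831 m/day, D_R = D/R = 0.3259 m²/day.
Peak time from v_R²t² + 2D_R t − x² = 0: t = (√(D_R² + v_R²x²) − D_R)/v_R².
√(D_R² + v_R²x²) = √(0.3259² + 0.1831² × 203²) = 37.17; v_R² = 0.03353.
t = (37.17 − 0.3259)/0.03353 = 1100 days.

1100 days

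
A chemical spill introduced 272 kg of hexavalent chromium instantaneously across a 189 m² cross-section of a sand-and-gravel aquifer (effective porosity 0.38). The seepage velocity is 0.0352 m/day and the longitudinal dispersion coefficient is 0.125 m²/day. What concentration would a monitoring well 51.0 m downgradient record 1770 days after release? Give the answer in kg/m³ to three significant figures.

For an instantaneous plane source, C(x,t) = M/(n_e·A·√(4πDt)) · exp(−(x−vt)²/(4Dt)), with n_e·A the pore (flow) area.
Plume center vt = 0.0352 × 1770 = 62.304 m, so the well at 51.0 m is 11.304 m upgradient of the peak.
√(4πDt) = 52.73 m, giving peak height M/(n_e·A·√(4πDt)) = 272/(0.38 × 189 × 52.73) = 0.07182 kg/m³.
(x−vt)²/(4Dt) = (-11.304)²/(4 × 0.125 × 1770) = 0.1444; exp(−0.1444) = 0.8655.
C = 0.07182 × 0.8655 = 0.0622 kg/m³.

0.0622 kg/m³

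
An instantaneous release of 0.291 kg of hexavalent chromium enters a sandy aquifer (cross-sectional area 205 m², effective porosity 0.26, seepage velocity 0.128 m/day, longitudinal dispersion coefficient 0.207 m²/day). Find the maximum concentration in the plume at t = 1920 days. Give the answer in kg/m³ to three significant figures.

The peak of an instantaneous 1D plume sits at x = vt; there the Gaussian factor is 1 and C_max = M/(n_e·A·√(4πDt)), where n_e·A is the pore area the mass is dissolved in.
√(4πDt) = √(4π × 0.207 × 1920) = 70.67 m, so C_max = 0.291/(0.26 × 205 × 70.67) = 7.73e-05 kg/m³.

7.73e-05 kg/m³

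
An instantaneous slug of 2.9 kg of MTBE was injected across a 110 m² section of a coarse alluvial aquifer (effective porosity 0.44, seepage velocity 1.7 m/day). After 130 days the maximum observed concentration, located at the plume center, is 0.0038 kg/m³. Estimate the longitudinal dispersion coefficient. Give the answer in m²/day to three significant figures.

0.152 m²/day

At the plume center C_max = M/(n_e·A·√(4πDt)), so D = M²/(4πt·(n_e·A·C_max)²).
n_e·A·C_max = 0.44 × 110 × 0.0038 = 0.1839 kg/m.
D = 2.9²/(4π × 130 × 0.1839²) = 0.152 m²/day.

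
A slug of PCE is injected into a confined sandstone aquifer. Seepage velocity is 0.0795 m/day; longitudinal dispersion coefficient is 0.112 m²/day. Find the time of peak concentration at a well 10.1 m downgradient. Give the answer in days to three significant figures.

111 days

For the 1D instantaneous-source solution, setting ∂C/∂t = 0 at fixed x gives v²t² + 2Dt − x² = 0, so t = (√(D² + v²x²) − D)/v².
√(D² + v²x²) = √(0.112² + 0.0795² × 10.1²) = 0.8107; v² = 0.00632025.
t = (0.8107 − 0.112)/0.00632025 = 111 days (vs. the pure-advection estimate x/v = 127 d).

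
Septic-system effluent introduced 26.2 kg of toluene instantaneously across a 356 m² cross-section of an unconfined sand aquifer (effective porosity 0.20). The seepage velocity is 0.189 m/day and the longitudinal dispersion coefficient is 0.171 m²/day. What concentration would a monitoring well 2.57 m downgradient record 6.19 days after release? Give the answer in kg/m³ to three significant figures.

For an instantaneous plane source, C(x,t) = M/(n_e·A·√(4πDt)) · exp(−(x−vt)²/(4Dt)), with n_e·A the pore (flow) area.
Plume center vt = 0.189 × 6.19 = 1.16991 m, so the well at 2.57 m is 1.40009 m downgradient of the peak.
√(4πDt) = 3.647 m, giving peak height M/(n_e·A·√(4πDt)) = 26.2/(0.20 × 356 × 3.647) = 0.1009 kg/m³.
(x−vt)²/(4Dt) = (1.40009)²/(4 × 0.171 × 6.19) = 0.4630; exp(−0.4630) = 0.6294.
C = 0.1009 × 0.6294 = 0.0635 kg/m³.

0.0635 kg/m³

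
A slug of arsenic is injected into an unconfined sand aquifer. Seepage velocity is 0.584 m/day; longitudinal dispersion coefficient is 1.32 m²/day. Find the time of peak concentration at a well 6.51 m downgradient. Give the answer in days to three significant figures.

7.93 days

For the 1D instantaneous-source solution, setting ∂C/∂t = 0 at fixed x gives v²t² + 2Dt − x² = 0, so t = (√(D² + v²x²) − D)/v².
√(D² + v²x²) = √(1.32² + 0.584² × 6.51²) = 4.024; v² = 0.341056.
t = (4.024 − 1.32)/0.341056 = 7.93 days (vs. the pure-advection estimate x/v = 11.1 d).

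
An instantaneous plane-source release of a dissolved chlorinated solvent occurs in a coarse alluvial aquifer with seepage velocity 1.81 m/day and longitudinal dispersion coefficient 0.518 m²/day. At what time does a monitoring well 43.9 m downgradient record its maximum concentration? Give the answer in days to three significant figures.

24.1 days

For the 1D instantaneous-source solution, setting ∂C/∂t = 0 at fixed x gives v²t² + 2Dt − x² = 0, so t = (√(D² + v²x²) − D)/v².
√(D² + v²x²) = √(0.518² + 1.81² × 43.9²) = 79.46; v² = 3.2761.
t = (79.46 − 0.518)/3.2761 = 24.1 days (vs. the pure-advection estimate x/v = 24.3 d).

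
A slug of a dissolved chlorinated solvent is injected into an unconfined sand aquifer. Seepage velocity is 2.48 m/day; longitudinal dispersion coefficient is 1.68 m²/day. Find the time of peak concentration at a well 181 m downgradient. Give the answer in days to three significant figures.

72.7 days

For the 1D instantaneous-source solution, setting ∂C/∂t = 0 at fixed x gives v²t² + 2Dt − x² = 0, so t = (√(D² + v²x²) − D)/v².
√(D² + v²x²) = √(1.68² + 2.48² × 181²) = 448.9; v² = 6.1504.
t = (448.9 − 1.68)/6.1504 = 72.7 days (vs. the pure-advection estimate x/v = 73.0 d).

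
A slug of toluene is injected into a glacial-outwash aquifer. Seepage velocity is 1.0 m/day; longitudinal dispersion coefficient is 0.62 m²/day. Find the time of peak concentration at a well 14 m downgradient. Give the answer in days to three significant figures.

For the 1D instantaneous-source solution, setting ∂C/∂t = 0 at fixed x gives v²t² + 2Dt − x² = 0, so t = (√(D² + v²x²) − D)/v².
√(D² + v²x²) = √(0.62² + 1.0² × 14²) = 14.01; v² = 1.
t = (14.01 − 0.62)/1 = 13.4 days (vs. the pure-advection estimate x/v = 14.0 d).

13.4 days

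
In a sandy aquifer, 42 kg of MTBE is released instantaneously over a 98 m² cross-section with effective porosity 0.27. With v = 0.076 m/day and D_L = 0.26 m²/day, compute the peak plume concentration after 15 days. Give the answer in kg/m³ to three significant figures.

The peak of an instantaneous 1D plume sits at x = vt; there the Gaussian factor is 1 and C_max = M/(n_e·A·√(4πDt)), where n_e·A is the pore area the mass is dissolved in.
√(4πDt) = √(4π × 0.26 × 15) = 7.001 m, so C_max = 42/(0.27 × 98 × 7.001) = 0.227 kg/m³.

0.227 kg/m³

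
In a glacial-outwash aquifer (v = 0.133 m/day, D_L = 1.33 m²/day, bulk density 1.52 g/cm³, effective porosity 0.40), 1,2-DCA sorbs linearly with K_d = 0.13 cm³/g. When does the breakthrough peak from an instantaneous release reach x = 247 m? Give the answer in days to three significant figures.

2660 days

Retardation factor R = 1 + ρ_b·K_d/n = 1 + 1.52 × 0.13/0.40 = 1.494.
Sorption retards both mechanisms: v_R = v/R = 0.08902 m/day, D_R = D/R = 0.8902 m²/day.
Peak time from v_R²t² + 2D_R t − x² = 0: t = (√(D_R² + v_R²x²) − D_R)/v_R².
√(D_R² + v_R²x²) = √(0.8902² + 0.08902² × 247²) = 22.01; v_R² = 0.007925.
t = (22.01 − 0.8902)/0.007925 = 2660 days.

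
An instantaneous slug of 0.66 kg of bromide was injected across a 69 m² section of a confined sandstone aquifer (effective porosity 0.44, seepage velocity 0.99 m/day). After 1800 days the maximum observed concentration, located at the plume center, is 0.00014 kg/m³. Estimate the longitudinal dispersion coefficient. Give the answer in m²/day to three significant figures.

At the plume center C_max = M/(n_e·A·√(4πDt)), so D = M²/(4πt·(n_e·A·C_max)²).
n_e·A·C_max = 0.44 × 69 × 0.00014 = 0.004250 kg/m.
D = 0.66²/(4π × 1800 × 0.004250²) = 1.07 m²/day.

1.07 m²/day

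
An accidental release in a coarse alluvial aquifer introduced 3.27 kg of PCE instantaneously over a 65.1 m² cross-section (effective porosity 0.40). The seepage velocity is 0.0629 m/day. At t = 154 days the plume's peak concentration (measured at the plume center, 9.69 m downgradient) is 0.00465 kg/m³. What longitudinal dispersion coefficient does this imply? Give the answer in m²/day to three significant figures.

At the plume center C_max = M/(n_e·A·√(4πDt)), so D = M²/(4πt·(n_e·A·C_max)²).
n_e·A·C_max = 0.40 × 65.1 × 0.00465 = 0.1211 kg/m.
D = 3.27²/(4π × 154 × 0.1211²) = 0.377 m²/day.

0.377 m²/day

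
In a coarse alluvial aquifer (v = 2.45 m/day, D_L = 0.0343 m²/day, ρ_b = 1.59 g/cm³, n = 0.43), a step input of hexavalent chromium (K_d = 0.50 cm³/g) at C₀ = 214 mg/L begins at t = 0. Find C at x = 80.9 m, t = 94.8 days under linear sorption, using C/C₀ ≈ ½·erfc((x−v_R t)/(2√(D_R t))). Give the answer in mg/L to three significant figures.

141 mg/L

Retardation factor R = 1 + ρ_b·K_d/n = 1 + 1.59 × 0.50/0.43 = 2.849.
Sorption retards both mechanisms: v_R = v/R = 0.8600 m/day, D_R = D/R = 0.01204 m²/day.
v_R·t = 0.8600 × 94.8 = 81.528 m; 2√(D_R t) = 2.137 m; argument = (80.9 − 81.528)/2.137 = -0.2939.
C = C₀ × ½·erfc(-0.2939) = 214 × 0.6612 = 141 mg/L.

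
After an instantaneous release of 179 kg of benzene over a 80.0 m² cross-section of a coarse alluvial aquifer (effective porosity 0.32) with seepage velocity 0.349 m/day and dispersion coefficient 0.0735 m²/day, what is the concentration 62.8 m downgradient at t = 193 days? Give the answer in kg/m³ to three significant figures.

0.363 kg/m³

For an instantaneous plane source, C(x,t) = M/(n_e·A·√(4πDt)) · exp(−(x−vt)²/(4Dt)), with n_e·A the pore (flow) area.
Plume center vt = 0.349 × 193 = 67.357 m, so the well at 62.8 m is 4.557 m upgradient of the peak.
√(4πDt) = 13.35 m, giving peak height M/(n_e·A·√(4πDt)) = 179/(0.32 × 80.0 × 13.35) = 0.5238 kg/m³.
(x−vt)²/(4Dt) = (-4.557)²/(4 × 0.0735 × 193) = 0.3660; exp(−0.3660) = 0.6935.
C = 0.5238 × 0.6935 = 0.363 kg/m³.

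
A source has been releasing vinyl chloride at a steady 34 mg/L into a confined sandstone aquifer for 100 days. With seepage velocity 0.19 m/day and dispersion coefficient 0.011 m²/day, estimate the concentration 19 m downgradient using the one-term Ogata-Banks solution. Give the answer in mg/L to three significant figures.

For a continuous step input, C/C₀ ≈ ½·erfc((x−vt)/(2√(Dt))).
vt = 0.19 × 100 = 19 m and 2√(Dt) = 2√(0.011 × 100) = 2.098 m.
Argument (x−vt)/(2√(Dt)) = (19 − 19)/2.098 = 0; ½·erfc(0) = 0.5000.
C = 34 × 0.5000 = 17.0 mg/L.

17.0 mg/L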